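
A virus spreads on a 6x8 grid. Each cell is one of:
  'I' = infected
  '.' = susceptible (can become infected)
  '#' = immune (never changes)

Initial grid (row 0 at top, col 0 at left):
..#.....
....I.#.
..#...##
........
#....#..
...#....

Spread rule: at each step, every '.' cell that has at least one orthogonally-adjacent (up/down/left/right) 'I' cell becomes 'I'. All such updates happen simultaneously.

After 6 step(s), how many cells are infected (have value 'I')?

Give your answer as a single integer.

Step 0 (initial): 1 infected
Step 1: +4 new -> 5 infected
Step 2: +6 new -> 11 infected
Step 3: +5 new -> 16 infected
Step 4: +8 new -> 24 infected
Step 5: +8 new -> 32 infected
Step 6: +5 new -> 37 infected

Answer: 37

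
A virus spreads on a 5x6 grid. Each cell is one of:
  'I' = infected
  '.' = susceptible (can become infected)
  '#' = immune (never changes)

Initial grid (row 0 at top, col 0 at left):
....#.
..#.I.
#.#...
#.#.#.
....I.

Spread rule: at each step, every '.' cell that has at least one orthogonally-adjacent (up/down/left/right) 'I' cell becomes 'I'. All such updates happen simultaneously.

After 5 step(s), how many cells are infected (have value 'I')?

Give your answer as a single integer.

Step 0 (initial): 2 infected
Step 1: +5 new -> 7 infected
Step 2: +7 new -> 14 infected
Step 3: +2 new -> 16 infected
Step 4: +3 new -> 19 infected
Step 5: +3 new -> 22 infected

Answer: 22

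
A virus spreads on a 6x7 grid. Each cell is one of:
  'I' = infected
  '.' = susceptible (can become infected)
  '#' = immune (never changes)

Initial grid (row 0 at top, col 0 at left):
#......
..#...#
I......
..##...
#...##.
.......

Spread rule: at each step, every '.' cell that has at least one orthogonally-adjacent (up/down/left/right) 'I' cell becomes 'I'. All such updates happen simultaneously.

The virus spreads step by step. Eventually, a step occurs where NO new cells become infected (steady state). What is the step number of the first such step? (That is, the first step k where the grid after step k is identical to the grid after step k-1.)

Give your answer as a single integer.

Answer: 10

Derivation:
Step 0 (initial): 1 infected
Step 1: +3 new -> 4 infected
Step 2: +3 new -> 7 infected
Step 3: +3 new -> 10 infected
Step 4: +5 new -> 15 infected
Step 5: +7 new -> 22 infected
Step 6: +5 new -> 27 infected
Step 7: +3 new -> 30 infected
Step 8: +3 new -> 33 infected
Step 9: +1 new -> 34 infected
Step 10: +0 new -> 34 infected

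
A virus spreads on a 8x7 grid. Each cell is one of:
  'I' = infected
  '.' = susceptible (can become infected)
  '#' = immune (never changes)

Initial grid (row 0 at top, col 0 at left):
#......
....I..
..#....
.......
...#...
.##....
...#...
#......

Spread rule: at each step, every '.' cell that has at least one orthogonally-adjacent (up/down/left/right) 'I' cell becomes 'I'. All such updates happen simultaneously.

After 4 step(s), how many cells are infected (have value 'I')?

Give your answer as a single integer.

Answer: 26

Derivation:
Step 0 (initial): 1 infected
Step 1: +4 new -> 5 infected
Step 2: +7 new -> 12 infected
Step 3: +7 new -> 19 infected
Step 4: +7 new -> 26 infected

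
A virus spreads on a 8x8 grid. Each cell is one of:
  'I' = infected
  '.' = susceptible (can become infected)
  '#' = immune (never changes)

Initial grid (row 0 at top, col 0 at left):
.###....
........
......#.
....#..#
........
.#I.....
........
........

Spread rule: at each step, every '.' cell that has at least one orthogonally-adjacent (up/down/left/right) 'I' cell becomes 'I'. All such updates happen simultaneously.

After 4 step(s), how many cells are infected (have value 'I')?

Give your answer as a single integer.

Answer: 31

Derivation:
Step 0 (initial): 1 infected
Step 1: +3 new -> 4 infected
Step 2: +7 new -> 11 infected
Step 3: +10 new -> 21 infected
Step 4: +10 new -> 31 infected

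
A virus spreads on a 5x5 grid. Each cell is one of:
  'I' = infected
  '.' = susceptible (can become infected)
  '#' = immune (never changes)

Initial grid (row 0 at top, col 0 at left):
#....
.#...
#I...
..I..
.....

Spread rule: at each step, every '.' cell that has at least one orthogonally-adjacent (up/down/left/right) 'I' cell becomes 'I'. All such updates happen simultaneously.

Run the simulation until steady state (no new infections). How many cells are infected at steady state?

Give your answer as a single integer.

Step 0 (initial): 2 infected
Step 1: +4 new -> 6 infected
Step 2: +6 new -> 12 infected
Step 3: +5 new -> 17 infected
Step 4: +3 new -> 20 infected
Step 5: +1 new -> 21 infected
Step 6: +0 new -> 21 infected

Answer: 21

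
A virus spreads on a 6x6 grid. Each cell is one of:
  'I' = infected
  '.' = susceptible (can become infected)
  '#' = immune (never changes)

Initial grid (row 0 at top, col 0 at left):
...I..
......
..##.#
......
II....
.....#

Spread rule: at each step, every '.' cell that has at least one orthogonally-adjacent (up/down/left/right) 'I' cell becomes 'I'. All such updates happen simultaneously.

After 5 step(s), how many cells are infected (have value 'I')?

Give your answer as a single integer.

Step 0 (initial): 3 infected
Step 1: +8 new -> 11 infected
Step 2: +9 new -> 20 infected
Step 3: +8 new -> 28 infected
Step 4: +3 new -> 31 infected
Step 5: +1 new -> 32 infected

Answer: 32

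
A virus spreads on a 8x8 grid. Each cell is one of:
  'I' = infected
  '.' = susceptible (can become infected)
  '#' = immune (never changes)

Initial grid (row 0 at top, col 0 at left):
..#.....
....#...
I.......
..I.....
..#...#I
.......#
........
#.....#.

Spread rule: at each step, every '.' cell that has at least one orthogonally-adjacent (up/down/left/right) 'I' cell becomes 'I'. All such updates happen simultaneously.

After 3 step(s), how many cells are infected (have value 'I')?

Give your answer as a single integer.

Step 0 (initial): 3 infected
Step 1: +7 new -> 10 infected
Step 2: +10 new -> 20 infected
Step 3: +10 new -> 30 infected

Answer: 30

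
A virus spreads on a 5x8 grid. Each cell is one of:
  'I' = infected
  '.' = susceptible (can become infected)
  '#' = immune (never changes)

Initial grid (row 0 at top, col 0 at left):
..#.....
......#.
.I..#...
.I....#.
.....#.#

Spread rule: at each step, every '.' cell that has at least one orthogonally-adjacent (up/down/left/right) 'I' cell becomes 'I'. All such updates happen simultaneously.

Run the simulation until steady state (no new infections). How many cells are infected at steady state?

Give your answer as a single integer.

Answer: 33

Derivation:
Step 0 (initial): 2 infected
Step 1: +6 new -> 8 infected
Step 2: +7 new -> 15 infected
Step 3: +4 new -> 19 infected
Step 4: +4 new -> 23 infected
Step 5: +3 new -> 26 infected
Step 6: +2 new -> 28 infected
Step 7: +2 new -> 30 infected
Step 8: +3 new -> 33 infected
Step 9: +0 new -> 33 infected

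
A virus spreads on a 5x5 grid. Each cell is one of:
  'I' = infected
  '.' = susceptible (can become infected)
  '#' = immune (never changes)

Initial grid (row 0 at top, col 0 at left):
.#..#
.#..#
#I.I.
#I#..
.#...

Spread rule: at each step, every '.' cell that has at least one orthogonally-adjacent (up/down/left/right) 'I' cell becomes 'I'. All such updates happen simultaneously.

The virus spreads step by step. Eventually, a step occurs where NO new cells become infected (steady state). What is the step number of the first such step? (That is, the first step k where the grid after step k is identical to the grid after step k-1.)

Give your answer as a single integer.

Answer: 4

Derivation:
Step 0 (initial): 3 infected
Step 1: +4 new -> 7 infected
Step 2: +4 new -> 11 infected
Step 3: +3 new -> 14 infected
Step 4: +0 new -> 14 infected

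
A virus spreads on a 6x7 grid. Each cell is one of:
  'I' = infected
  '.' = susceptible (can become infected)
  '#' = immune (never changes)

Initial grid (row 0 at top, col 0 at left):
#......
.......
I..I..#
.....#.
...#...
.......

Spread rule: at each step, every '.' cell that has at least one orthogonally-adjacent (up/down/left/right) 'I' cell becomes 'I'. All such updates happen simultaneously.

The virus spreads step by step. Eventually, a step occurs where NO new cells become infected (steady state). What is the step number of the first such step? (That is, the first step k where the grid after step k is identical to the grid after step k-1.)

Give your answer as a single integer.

Step 0 (initial): 2 infected
Step 1: +7 new -> 9 infected
Step 2: +9 new -> 18 infected
Step 3: +8 new -> 26 infected
Step 4: +6 new -> 32 infected
Step 5: +4 new -> 36 infected
Step 6: +2 new -> 38 infected
Step 7: +0 new -> 38 infected

Answer: 7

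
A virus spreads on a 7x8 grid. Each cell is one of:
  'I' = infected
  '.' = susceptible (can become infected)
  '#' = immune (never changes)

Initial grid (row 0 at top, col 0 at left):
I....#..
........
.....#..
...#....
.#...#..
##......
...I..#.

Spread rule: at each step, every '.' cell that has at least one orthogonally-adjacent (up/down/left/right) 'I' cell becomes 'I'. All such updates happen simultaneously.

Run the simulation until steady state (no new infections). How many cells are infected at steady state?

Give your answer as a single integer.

Step 0 (initial): 2 infected
Step 1: +5 new -> 7 infected
Step 2: +8 new -> 15 infected
Step 3: +8 new -> 23 infected
Step 4: +8 new -> 31 infected
Step 5: +6 new -> 37 infected
Step 6: +4 new -> 41 infected
Step 7: +3 new -> 44 infected
Step 8: +3 new -> 47 infected
Step 9: +1 new -> 48 infected
Step 10: +0 new -> 48 infected

Answer: 48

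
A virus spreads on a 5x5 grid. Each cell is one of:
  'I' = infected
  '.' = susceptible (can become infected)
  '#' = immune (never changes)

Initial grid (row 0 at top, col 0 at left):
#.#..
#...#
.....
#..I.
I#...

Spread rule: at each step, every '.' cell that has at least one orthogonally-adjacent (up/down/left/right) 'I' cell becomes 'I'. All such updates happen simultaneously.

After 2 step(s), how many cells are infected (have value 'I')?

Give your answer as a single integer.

Answer: 12

Derivation:
Step 0 (initial): 2 infected
Step 1: +4 new -> 6 infected
Step 2: +6 new -> 12 infected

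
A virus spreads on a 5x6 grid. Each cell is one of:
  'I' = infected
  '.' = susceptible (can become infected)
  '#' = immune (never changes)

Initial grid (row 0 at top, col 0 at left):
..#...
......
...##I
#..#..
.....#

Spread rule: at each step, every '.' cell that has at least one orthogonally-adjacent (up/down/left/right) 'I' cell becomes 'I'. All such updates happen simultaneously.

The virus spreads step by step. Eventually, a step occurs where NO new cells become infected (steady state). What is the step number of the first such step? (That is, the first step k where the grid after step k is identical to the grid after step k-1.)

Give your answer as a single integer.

Answer: 8

Derivation:
Step 0 (initial): 1 infected
Step 1: +2 new -> 3 infected
Step 2: +3 new -> 6 infected
Step 3: +3 new -> 9 infected
Step 4: +3 new -> 12 infected
Step 5: +3 new -> 15 infected
Step 6: +5 new -> 20 infected
Step 7: +4 new -> 24 infected
Step 8: +0 new -> 24 infected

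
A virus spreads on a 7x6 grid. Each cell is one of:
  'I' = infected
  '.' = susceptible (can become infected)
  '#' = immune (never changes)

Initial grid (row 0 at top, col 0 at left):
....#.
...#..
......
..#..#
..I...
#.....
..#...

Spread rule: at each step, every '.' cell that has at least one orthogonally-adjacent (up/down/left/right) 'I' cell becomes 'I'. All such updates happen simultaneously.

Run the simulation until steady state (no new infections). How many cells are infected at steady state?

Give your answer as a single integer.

Answer: 36

Derivation:
Step 0 (initial): 1 infected
Step 1: +3 new -> 4 infected
Step 2: +6 new -> 10 infected
Step 3: +8 new -> 18 infected
Step 4: +7 new -> 25 infected
Step 5: +6 new -> 31 infected
Step 6: +3 new -> 34 infected
Step 7: +2 new -> 36 infected
Step 8: +0 new -> 36 infected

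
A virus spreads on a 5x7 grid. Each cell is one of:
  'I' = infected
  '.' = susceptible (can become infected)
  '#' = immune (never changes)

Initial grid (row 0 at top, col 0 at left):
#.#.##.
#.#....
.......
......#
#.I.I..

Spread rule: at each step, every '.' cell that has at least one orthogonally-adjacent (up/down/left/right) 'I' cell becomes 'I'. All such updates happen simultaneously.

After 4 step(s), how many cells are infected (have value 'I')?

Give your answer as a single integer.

Answer: 23

Derivation:
Step 0 (initial): 2 infected
Step 1: +5 new -> 7 infected
Step 2: +6 new -> 13 infected
Step 3: +5 new -> 18 infected
Step 4: +5 new -> 23 infected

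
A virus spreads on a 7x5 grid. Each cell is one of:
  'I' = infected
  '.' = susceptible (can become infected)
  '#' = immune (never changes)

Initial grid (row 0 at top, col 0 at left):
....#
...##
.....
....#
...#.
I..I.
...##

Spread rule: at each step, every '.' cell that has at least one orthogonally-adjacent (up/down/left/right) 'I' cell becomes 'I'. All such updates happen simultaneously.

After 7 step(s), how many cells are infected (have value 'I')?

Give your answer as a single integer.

Answer: 28

Derivation:
Step 0 (initial): 2 infected
Step 1: +5 new -> 7 infected
Step 2: +6 new -> 13 infected
Step 3: +3 new -> 16 infected
Step 4: +4 new -> 20 infected
Step 5: +4 new -> 24 infected
Step 6: +3 new -> 27 infected
Step 7: +1 new -> 28 infected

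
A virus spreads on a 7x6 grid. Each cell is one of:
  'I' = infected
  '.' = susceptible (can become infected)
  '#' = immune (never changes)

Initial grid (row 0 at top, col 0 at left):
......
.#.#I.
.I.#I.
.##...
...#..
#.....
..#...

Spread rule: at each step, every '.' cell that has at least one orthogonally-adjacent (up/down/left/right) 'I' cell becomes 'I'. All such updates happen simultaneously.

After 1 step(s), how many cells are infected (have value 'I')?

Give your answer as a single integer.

Answer: 9

Derivation:
Step 0 (initial): 3 infected
Step 1: +6 new -> 9 infected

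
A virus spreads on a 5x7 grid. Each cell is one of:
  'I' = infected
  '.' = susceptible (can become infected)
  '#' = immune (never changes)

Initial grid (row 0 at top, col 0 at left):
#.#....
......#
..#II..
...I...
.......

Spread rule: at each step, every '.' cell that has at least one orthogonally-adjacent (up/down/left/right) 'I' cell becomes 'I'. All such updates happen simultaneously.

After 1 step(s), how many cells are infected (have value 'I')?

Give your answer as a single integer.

Step 0 (initial): 3 infected
Step 1: +6 new -> 9 infected

Answer: 9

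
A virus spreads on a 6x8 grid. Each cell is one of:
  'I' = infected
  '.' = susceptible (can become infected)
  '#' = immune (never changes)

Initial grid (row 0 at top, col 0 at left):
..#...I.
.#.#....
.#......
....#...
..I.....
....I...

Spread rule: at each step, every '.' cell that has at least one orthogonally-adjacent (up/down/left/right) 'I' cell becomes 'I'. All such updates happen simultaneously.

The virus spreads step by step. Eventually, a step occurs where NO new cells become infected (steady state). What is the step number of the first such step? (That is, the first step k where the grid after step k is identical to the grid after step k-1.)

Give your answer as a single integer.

Answer: 8

Derivation:
Step 0 (initial): 3 infected
Step 1: +10 new -> 13 infected
Step 2: +11 new -> 24 infected
Step 3: +12 new -> 36 infected
Step 4: +4 new -> 40 infected
Step 5: +1 new -> 41 infected
Step 6: +1 new -> 42 infected
Step 7: +1 new -> 43 infected
Step 8: +0 new -> 43 infected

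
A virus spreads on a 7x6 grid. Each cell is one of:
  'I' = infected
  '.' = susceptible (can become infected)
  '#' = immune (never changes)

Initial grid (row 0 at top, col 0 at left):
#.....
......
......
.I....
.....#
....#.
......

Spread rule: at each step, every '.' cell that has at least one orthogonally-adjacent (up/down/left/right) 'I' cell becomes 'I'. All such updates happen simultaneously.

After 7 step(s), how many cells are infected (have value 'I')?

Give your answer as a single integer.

Step 0 (initial): 1 infected
Step 1: +4 new -> 5 infected
Step 2: +7 new -> 12 infected
Step 3: +9 new -> 21 infected
Step 4: +8 new -> 29 infected
Step 5: +4 new -> 33 infected
Step 6: +3 new -> 36 infected
Step 7: +2 new -> 38 infected

Answer: 38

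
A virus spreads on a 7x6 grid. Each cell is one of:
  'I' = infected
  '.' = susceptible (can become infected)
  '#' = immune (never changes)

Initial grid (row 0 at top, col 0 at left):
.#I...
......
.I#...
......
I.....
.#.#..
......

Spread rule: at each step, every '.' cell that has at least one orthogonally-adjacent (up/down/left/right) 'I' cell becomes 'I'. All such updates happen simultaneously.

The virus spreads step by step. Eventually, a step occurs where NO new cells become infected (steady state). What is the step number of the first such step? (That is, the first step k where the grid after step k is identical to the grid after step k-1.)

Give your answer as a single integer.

Answer: 8

Derivation:
Step 0 (initial): 3 infected
Step 1: +8 new -> 11 infected
Step 2: +6 new -> 17 infected
Step 3: +8 new -> 25 infected
Step 4: +5 new -> 30 infected
Step 5: +5 new -> 35 infected
Step 6: +2 new -> 37 infected
Step 7: +1 new -> 38 infected
Step 8: +0 new -> 38 infected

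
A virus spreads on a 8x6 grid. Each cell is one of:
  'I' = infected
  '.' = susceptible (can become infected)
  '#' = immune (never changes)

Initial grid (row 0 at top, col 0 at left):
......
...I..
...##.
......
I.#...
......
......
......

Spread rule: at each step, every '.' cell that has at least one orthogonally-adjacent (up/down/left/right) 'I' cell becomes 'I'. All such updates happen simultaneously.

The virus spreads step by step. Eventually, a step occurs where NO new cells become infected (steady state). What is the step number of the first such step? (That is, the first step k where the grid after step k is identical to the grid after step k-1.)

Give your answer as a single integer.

Step 0 (initial): 2 infected
Step 1: +6 new -> 8 infected
Step 2: +9 new -> 17 infected
Step 3: +9 new -> 26 infected
Step 4: +6 new -> 32 infected
Step 5: +6 new -> 38 infected
Step 6: +4 new -> 42 infected
Step 7: +2 new -> 44 infected
Step 8: +1 new -> 45 infected
Step 9: +0 new -> 45 infected

Answer: 9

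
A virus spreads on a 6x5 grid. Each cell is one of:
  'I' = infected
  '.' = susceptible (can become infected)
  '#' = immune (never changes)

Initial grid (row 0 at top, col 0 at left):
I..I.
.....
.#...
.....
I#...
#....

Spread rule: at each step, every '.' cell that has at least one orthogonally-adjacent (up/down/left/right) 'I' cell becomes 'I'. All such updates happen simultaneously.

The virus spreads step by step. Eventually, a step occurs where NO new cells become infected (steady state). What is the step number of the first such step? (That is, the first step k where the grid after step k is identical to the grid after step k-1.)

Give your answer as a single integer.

Answer: 7

Derivation:
Step 0 (initial): 3 infected
Step 1: +6 new -> 9 infected
Step 2: +6 new -> 15 infected
Step 3: +4 new -> 19 infected
Step 4: +3 new -> 22 infected
Step 5: +3 new -> 25 infected
Step 6: +2 new -> 27 infected
Step 7: +0 new -> 27 infected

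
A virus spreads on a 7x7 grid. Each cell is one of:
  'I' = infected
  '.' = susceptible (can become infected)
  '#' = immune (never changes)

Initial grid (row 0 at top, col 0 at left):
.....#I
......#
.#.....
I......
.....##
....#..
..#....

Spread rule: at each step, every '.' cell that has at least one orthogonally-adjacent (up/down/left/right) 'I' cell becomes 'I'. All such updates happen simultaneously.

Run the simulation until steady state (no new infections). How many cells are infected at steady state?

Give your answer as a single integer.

Step 0 (initial): 2 infected
Step 1: +3 new -> 5 infected
Step 2: +4 new -> 9 infected
Step 3: +7 new -> 16 infected
Step 4: +7 new -> 23 infected
Step 5: +6 new -> 29 infected
Step 6: +5 new -> 34 infected
Step 7: +4 new -> 38 infected
Step 8: +1 new -> 39 infected
Step 9: +2 new -> 41 infected
Step 10: +1 new -> 42 infected
Step 11: +0 new -> 42 infected

Answer: 42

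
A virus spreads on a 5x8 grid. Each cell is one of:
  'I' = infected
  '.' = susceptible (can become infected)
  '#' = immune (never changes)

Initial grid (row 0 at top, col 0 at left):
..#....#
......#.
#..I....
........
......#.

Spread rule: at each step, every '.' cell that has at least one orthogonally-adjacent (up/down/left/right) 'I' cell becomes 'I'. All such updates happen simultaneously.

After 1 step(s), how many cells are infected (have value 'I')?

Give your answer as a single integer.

Step 0 (initial): 1 infected
Step 1: +4 new -> 5 infected

Answer: 5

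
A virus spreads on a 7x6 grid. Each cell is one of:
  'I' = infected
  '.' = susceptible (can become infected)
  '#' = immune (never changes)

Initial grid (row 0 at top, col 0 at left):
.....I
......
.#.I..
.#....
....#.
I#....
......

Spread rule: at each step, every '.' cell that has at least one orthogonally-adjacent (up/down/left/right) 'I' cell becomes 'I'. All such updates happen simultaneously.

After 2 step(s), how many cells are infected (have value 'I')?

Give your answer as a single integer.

Step 0 (initial): 3 infected
Step 1: +8 new -> 11 infected
Step 2: +10 new -> 21 infected

Answer: 21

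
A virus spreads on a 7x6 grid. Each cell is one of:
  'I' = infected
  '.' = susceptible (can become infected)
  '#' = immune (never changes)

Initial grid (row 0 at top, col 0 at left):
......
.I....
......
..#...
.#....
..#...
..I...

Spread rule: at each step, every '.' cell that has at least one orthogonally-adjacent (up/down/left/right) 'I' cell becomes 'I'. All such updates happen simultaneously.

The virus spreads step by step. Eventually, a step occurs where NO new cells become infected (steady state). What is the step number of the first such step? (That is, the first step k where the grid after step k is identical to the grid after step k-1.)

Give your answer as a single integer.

Step 0 (initial): 2 infected
Step 1: +6 new -> 8 infected
Step 2: +10 new -> 18 infected
Step 3: +8 new -> 26 infected
Step 4: +8 new -> 34 infected
Step 5: +4 new -> 38 infected
Step 6: +1 new -> 39 infected
Step 7: +0 new -> 39 infected

Answer: 7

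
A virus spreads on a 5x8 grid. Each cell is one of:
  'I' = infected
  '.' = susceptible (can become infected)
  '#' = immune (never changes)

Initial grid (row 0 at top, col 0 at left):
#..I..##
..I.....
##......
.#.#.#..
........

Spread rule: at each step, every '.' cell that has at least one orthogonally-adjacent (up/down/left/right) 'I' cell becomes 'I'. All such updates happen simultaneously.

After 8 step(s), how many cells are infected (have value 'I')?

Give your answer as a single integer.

Answer: 32

Derivation:
Step 0 (initial): 2 infected
Step 1: +5 new -> 7 infected
Step 2: +6 new -> 13 infected
Step 3: +3 new -> 16 infected
Step 4: +5 new -> 21 infected
Step 5: +4 new -> 25 infected
Step 6: +4 new -> 29 infected
Step 7: +2 new -> 31 infected
Step 8: +1 new -> 32 infected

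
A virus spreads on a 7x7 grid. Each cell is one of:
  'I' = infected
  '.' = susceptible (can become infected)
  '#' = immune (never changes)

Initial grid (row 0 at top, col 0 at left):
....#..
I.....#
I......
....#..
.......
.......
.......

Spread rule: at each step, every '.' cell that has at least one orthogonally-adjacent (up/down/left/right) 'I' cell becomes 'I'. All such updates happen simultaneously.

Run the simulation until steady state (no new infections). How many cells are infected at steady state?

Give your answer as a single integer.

Step 0 (initial): 2 infected
Step 1: +4 new -> 6 infected
Step 2: +5 new -> 11 infected
Step 3: +6 new -> 17 infected
Step 4: +7 new -> 24 infected
Step 5: +5 new -> 29 infected
Step 6: +6 new -> 35 infected
Step 7: +5 new -> 40 infected
Step 8: +3 new -> 43 infected
Step 9: +2 new -> 45 infected
Step 10: +1 new -> 46 infected
Step 11: +0 new -> 46 infected

Answer: 46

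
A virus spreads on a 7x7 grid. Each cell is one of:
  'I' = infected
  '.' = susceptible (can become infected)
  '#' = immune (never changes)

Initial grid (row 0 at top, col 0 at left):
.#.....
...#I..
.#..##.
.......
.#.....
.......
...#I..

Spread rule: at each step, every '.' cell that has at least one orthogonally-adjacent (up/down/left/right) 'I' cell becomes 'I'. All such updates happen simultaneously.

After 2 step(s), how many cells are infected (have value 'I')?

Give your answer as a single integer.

Answer: 13

Derivation:
Step 0 (initial): 2 infected
Step 1: +4 new -> 6 infected
Step 2: +7 new -> 13 infected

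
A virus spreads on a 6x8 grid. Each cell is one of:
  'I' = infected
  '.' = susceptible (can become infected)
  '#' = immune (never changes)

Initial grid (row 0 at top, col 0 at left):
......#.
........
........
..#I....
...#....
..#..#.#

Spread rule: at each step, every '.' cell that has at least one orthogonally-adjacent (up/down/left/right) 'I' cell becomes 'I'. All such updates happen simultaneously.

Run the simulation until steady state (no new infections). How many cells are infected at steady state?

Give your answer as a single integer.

Step 0 (initial): 1 infected
Step 1: +2 new -> 3 infected
Step 2: +5 new -> 8 infected
Step 3: +8 new -> 16 infected
Step 4: +10 new -> 26 infected
Step 5: +9 new -> 35 infected
Step 6: +5 new -> 40 infected
Step 7: +2 new -> 42 infected
Step 8: +0 new -> 42 infected

Answer: 42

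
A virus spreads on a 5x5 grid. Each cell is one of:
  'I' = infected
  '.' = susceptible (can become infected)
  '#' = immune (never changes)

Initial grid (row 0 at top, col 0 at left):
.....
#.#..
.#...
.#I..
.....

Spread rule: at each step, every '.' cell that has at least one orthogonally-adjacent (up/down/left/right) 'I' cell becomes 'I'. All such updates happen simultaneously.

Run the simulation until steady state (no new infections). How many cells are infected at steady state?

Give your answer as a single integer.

Step 0 (initial): 1 infected
Step 1: +3 new -> 4 infected
Step 2: +4 new -> 8 infected
Step 3: +4 new -> 12 infected
Step 4: +3 new -> 15 infected
Step 5: +3 new -> 18 infected
Step 6: +1 new -> 19 infected
Step 7: +2 new -> 21 infected
Step 8: +0 new -> 21 infected

Answer: 21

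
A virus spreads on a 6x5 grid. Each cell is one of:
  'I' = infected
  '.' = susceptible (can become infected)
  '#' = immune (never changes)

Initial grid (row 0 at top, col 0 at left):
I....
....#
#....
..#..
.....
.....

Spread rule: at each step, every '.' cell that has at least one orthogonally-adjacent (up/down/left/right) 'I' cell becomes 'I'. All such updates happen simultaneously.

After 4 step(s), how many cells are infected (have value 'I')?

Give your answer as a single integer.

Answer: 12

Derivation:
Step 0 (initial): 1 infected
Step 1: +2 new -> 3 infected
Step 2: +2 new -> 5 infected
Step 3: +3 new -> 8 infected
Step 4: +4 new -> 12 infected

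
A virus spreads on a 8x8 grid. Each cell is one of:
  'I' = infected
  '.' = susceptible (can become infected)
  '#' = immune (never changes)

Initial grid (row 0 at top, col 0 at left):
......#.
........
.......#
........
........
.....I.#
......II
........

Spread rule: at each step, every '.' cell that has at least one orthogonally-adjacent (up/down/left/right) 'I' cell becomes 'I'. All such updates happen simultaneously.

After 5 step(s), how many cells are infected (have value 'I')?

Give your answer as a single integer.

Step 0 (initial): 3 infected
Step 1: +6 new -> 9 infected
Step 2: +6 new -> 15 infected
Step 3: +8 new -> 23 infected
Step 4: +9 new -> 32 infected
Step 5: +9 new -> 41 infected

Answer: 41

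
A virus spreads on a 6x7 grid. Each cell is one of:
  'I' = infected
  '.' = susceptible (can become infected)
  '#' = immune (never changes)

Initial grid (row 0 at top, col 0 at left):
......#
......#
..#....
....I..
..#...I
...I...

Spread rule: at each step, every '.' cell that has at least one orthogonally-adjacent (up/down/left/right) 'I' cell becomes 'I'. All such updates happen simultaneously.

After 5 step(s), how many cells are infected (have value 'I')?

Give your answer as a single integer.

Step 0 (initial): 3 infected
Step 1: +10 new -> 13 infected
Step 2: +7 new -> 20 infected
Step 3: +6 new -> 26 infected
Step 4: +6 new -> 32 infected
Step 5: +3 new -> 35 infected

Answer: 35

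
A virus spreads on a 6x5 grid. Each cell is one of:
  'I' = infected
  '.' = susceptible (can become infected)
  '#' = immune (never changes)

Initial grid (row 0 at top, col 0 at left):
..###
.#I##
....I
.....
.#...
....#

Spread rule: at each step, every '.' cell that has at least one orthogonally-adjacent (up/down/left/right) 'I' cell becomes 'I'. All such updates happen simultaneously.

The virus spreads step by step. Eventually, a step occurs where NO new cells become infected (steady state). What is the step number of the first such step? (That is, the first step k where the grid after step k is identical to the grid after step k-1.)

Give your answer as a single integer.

Step 0 (initial): 2 infected
Step 1: +3 new -> 5 infected
Step 2: +4 new -> 9 infected
Step 3: +4 new -> 13 infected
Step 4: +4 new -> 17 infected
Step 5: +3 new -> 20 infected
Step 6: +2 new -> 22 infected
Step 7: +0 new -> 22 infected

Answer: 7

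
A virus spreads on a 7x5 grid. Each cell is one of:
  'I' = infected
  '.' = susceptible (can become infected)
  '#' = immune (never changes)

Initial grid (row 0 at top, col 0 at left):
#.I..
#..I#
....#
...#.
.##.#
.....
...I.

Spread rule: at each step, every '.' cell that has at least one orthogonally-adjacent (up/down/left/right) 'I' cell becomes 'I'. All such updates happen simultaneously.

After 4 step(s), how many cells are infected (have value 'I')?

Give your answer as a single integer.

Step 0 (initial): 3 infected
Step 1: +7 new -> 10 infected
Step 2: +7 new -> 17 infected
Step 3: +4 new -> 21 infected
Step 4: +3 new -> 24 infected

Answer: 24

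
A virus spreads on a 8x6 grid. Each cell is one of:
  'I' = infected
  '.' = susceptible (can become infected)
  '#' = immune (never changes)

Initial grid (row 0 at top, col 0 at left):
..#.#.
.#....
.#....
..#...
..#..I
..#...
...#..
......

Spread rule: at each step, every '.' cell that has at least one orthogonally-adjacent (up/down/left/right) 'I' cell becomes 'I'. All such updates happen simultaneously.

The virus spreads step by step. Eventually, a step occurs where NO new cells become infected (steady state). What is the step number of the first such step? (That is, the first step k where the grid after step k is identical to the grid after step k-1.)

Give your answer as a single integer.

Answer: 17

Derivation:
Step 0 (initial): 1 infected
Step 1: +3 new -> 4 infected
Step 2: +5 new -> 9 infected
Step 3: +6 new -> 15 infected
Step 4: +4 new -> 19 infected
Step 5: +3 new -> 22 infected
Step 6: +3 new -> 25 infected
Step 7: +2 new -> 27 infected
Step 8: +2 new -> 29 infected
Step 9: +2 new -> 31 infected
Step 10: +2 new -> 33 infected
Step 11: +2 new -> 35 infected
Step 12: +1 new -> 36 infected
Step 13: +1 new -> 37 infected
Step 14: +1 new -> 38 infected
Step 15: +1 new -> 39 infected
Step 16: +1 new -> 40 infected
Step 17: +0 new -> 40 infected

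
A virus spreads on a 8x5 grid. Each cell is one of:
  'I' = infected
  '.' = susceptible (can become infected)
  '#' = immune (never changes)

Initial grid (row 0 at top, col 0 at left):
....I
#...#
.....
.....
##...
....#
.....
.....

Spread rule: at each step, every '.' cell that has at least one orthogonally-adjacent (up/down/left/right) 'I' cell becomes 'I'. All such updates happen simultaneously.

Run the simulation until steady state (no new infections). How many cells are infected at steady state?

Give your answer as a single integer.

Step 0 (initial): 1 infected
Step 1: +1 new -> 2 infected
Step 2: +2 new -> 4 infected
Step 3: +3 new -> 7 infected
Step 4: +5 new -> 12 infected
Step 5: +4 new -> 16 infected
Step 6: +5 new -> 21 infected
Step 7: +3 new -> 24 infected
Step 8: +4 new -> 28 infected
Step 9: +4 new -> 32 infected
Step 10: +2 new -> 34 infected
Step 11: +1 new -> 35 infected
Step 12: +0 new -> 35 infected

Answer: 35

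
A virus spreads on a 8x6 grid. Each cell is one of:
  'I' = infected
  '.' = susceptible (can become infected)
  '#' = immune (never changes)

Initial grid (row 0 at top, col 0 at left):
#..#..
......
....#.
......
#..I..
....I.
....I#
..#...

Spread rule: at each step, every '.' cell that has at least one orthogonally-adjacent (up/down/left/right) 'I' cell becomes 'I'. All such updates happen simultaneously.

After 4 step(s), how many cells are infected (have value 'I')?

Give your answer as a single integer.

Step 0 (initial): 3 infected
Step 1: +7 new -> 10 infected
Step 2: +9 new -> 19 infected
Step 3: +6 new -> 25 infected
Step 4: +8 new -> 33 infected

Answer: 33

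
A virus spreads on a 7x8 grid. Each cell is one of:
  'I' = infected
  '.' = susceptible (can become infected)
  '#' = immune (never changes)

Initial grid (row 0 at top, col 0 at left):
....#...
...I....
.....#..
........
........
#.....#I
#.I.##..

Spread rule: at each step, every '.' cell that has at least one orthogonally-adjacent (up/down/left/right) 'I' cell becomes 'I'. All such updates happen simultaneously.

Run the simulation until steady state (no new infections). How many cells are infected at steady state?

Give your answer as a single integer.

Step 0 (initial): 3 infected
Step 1: +9 new -> 12 infected
Step 2: +12 new -> 24 infected
Step 3: +13 new -> 37 infected
Step 4: +10 new -> 47 infected
Step 5: +2 new -> 49 infected
Step 6: +0 new -> 49 infected

Answer: 49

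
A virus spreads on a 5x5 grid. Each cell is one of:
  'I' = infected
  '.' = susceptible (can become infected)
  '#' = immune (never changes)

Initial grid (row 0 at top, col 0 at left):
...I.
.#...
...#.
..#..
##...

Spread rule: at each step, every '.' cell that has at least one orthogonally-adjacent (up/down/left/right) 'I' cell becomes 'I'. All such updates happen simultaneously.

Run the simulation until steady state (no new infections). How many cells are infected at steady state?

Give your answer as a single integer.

Answer: 20

Derivation:
Step 0 (initial): 1 infected
Step 1: +3 new -> 4 infected
Step 2: +3 new -> 7 infected
Step 3: +3 new -> 10 infected
Step 4: +3 new -> 13 infected
Step 5: +4 new -> 17 infected
Step 6: +2 new -> 19 infected
Step 7: +1 new -> 20 infected
Step 8: +0 new -> 20 infected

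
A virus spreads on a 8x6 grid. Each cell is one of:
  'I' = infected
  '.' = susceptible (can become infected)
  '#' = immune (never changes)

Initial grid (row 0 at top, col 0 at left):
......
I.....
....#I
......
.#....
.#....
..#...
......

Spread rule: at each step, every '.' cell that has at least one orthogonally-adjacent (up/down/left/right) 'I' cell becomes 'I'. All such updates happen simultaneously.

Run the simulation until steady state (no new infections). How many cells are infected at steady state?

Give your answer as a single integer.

Answer: 44

Derivation:
Step 0 (initial): 2 infected
Step 1: +5 new -> 7 infected
Step 2: +8 new -> 15 infected
Step 3: +9 new -> 24 infected
Step 4: +7 new -> 31 infected
Step 5: +5 new -> 36 infected
Step 6: +5 new -> 41 infected
Step 7: +2 new -> 43 infected
Step 8: +1 new -> 44 infected
Step 9: +0 new -> 44 infected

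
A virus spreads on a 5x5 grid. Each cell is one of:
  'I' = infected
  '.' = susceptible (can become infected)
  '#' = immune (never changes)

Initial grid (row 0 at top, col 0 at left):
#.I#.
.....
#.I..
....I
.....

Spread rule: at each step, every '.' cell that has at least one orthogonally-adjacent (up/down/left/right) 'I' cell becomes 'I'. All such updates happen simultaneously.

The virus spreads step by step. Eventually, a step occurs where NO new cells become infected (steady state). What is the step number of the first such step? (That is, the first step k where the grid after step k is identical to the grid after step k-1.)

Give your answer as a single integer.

Step 0 (initial): 3 infected
Step 1: +8 new -> 11 infected
Step 2: +6 new -> 17 infected
Step 3: +4 new -> 21 infected
Step 4: +1 new -> 22 infected
Step 5: +0 new -> 22 infected

Answer: 5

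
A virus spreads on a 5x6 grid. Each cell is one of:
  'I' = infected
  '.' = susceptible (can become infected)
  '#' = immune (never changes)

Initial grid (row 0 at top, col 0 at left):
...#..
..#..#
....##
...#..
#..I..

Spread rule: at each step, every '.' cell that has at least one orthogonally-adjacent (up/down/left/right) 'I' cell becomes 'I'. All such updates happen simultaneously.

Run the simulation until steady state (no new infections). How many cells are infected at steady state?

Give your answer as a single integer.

Answer: 23

Derivation:
Step 0 (initial): 1 infected
Step 1: +2 new -> 3 infected
Step 2: +4 new -> 7 infected
Step 3: +3 new -> 10 infected
Step 4: +3 new -> 13 infected
Step 5: +3 new -> 16 infected
Step 6: +3 new -> 19 infected
Step 7: +3 new -> 22 infected
Step 8: +1 new -> 23 infected
Step 9: +0 new -> 23 infected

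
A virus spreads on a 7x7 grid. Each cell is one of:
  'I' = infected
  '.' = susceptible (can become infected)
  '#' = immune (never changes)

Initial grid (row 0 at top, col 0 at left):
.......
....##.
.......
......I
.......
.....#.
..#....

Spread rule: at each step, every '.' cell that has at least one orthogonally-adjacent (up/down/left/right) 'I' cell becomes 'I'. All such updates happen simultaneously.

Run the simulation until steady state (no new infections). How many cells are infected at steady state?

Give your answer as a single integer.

Answer: 45

Derivation:
Step 0 (initial): 1 infected
Step 1: +3 new -> 4 infected
Step 2: +5 new -> 9 infected
Step 3: +5 new -> 14 infected
Step 4: +6 new -> 20 infected
Step 5: +7 new -> 27 infected
Step 6: +7 new -> 34 infected
Step 7: +5 new -> 39 infected
Step 8: +4 new -> 43 infected
Step 9: +2 new -> 45 infected
Step 10: +0 new -> 45 infected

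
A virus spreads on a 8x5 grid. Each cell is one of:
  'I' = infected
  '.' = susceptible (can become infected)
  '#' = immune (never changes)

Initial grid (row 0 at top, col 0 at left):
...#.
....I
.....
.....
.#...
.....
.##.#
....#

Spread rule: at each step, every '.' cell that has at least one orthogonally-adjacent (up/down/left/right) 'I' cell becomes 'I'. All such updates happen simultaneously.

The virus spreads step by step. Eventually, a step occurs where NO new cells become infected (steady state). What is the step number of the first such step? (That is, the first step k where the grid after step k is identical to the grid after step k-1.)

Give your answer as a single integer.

Step 0 (initial): 1 infected
Step 1: +3 new -> 4 infected
Step 2: +3 new -> 7 infected
Step 3: +5 new -> 12 infected
Step 4: +6 new -> 18 infected
Step 5: +5 new -> 23 infected
Step 6: +3 new -> 26 infected
Step 7: +3 new -> 29 infected
Step 8: +2 new -> 31 infected
Step 9: +2 new -> 33 infected
Step 10: +1 new -> 34 infected
Step 11: +0 new -> 34 infected

Answer: 11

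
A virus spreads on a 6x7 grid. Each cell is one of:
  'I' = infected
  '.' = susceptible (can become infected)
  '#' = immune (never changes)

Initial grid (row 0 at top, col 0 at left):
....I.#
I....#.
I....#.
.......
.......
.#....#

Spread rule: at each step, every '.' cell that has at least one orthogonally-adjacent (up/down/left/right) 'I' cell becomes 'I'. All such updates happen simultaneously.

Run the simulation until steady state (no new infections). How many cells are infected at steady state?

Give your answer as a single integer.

Step 0 (initial): 3 infected
Step 1: +7 new -> 10 infected
Step 2: +8 new -> 18 infected
Step 3: +5 new -> 23 infected
Step 4: +4 new -> 27 infected
Step 5: +5 new -> 32 infected
Step 6: +4 new -> 36 infected
Step 7: +1 new -> 37 infected
Step 8: +0 new -> 37 infected

Answer: 37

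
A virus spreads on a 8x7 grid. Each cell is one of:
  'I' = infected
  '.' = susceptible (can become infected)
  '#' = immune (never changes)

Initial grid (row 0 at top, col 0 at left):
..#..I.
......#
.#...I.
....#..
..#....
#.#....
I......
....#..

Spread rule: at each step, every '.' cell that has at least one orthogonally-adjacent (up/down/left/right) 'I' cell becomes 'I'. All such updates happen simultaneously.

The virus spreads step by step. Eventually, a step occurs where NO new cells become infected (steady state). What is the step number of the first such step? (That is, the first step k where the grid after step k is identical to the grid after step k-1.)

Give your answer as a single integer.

Step 0 (initial): 3 infected
Step 1: +8 new -> 11 infected
Step 2: +8 new -> 19 infected
Step 3: +9 new -> 28 infected
Step 4: +11 new -> 39 infected
Step 5: +4 new -> 43 infected
Step 6: +4 new -> 47 infected
Step 7: +1 new -> 48 infected
Step 8: +0 new -> 48 infected

Answer: 8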